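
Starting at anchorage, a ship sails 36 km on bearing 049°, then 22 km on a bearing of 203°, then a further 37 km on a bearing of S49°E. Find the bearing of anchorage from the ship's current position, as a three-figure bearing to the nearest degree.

Leg 1 (049°, 36 km): east 36 sin 49° = 27.17, north 36 cos 49° = 23.62
Leg 2 (203°, 22 km): east 22 sin 203° = -8.60, north 22 cos 203° = -20.25
Leg 3 (S49°E, 37 km): east 37 sin 131° = 27.92, north 37 cos 131° = -24.27
Net displacement: 46.50 east, -20.91 north. Direction back to start is (-46.50, 20.91): bearing = atan2(-46.50, 20.91) mod 360° = 294.21° ≈ 294°.

294°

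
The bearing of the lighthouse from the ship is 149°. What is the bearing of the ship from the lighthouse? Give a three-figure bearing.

329°

Back-bearing = 149° + 180° = 329°.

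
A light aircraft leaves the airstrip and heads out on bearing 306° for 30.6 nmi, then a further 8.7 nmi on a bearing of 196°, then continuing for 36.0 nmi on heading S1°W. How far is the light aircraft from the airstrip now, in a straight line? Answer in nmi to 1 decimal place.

38.3 nmi

Leg 1 (306°, 30.6 nmi): east 30.6 sin 306° = -24.76, north 30.6 cos 306° = 17.99
Leg 2 (196°, 8.7 nmi): east 8.7 sin 196° = -2.40, north 8.7 cos 196° = -8.36
Leg 3 (S1°W, 36.0 nmi): east 36.0 sin 181° = -0.63, north 36.0 cos 181° = -35.99
Net: -27.78 east, -26.37 north. Distance = √((-27.78)² + (-26.37)²) = 38.305 nmi.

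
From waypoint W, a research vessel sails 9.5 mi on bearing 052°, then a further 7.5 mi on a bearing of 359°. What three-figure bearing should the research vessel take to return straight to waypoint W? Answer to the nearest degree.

Leg 1 (052°, 9.5 mi): east 9.5 sin 52° = 7.49, north 9.5 cos 52° = 5.85
Leg 2 (359°, 7.5 mi): east 7.5 sin 359° = -0.13, north 7.5 cos 359° = 7.50
Net displacement: 7.36 east, 13.35 north. Direction back to start is (-7.36, -13.35): bearing = atan2(-7.36, -13.35) mod 360° = 208.86° ≈ 209°.

209°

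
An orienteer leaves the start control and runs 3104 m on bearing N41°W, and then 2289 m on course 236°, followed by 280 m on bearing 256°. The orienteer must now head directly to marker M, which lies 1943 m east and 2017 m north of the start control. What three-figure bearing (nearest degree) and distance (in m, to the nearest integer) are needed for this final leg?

081°, 6233 m

Leg 1 (N41°W, 3104 m): east 3104 sin 319° = -2036.41, north 3104 cos 319° = 2342.62
Leg 2 (236°, 2289 m): east 2289 sin 236° = -1897.67, north 2289 cos 236° = -1279.99
Leg 3 (256°, 280 m): east 280 sin 256° = -271.68, north 280 cos 256° = -67.74
Current position: (-4205.76, 994.89). Target: (1943, 2017). Remaining: Δeast = 6148.76, Δnorth = 1022.11.
Bearing = atan2(6148.76, 1022.11) mod 360° = 80.56°; distance = √((6148.76)² + (1022.11)²) = 6233.131 m.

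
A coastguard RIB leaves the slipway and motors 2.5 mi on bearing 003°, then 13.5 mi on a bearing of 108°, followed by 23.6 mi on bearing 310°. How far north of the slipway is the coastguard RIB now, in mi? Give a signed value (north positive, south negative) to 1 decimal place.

Leg 1 (003°, 2.5 mi): east 2.5 sin 3° = 0.13, north 2.5 cos 3° = 2.50
Leg 2 (108°, 13.5 mi): east 13.5 sin 108° = 12.84, north 13.5 cos 108° = -4.17
Leg 3 (310°, 23.6 mi): east 23.6 sin 310° = -18.08, north 23.6 cos 310° = 15.17
Net north component: 13.49 mi.

13.5 mi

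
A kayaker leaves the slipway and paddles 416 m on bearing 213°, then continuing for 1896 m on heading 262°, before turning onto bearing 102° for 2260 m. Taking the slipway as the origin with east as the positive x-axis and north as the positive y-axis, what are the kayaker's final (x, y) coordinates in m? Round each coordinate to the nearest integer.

(106, -1083)

Leg 1 (213°, 416 m): east 416 sin 213° = -226.57, north 416 cos 213° = -348.89
Leg 2 (262°, 1896 m): east 1896 sin 262° = -1877.55, north 1896 cos 262° = -263.87
Leg 3 (102°, 2260 m): east 2260 sin 102° = 2210.61, north 2260 cos 102° = -469.88
Summing: 106.50 m east, -1082.64 m north → (106, -1083).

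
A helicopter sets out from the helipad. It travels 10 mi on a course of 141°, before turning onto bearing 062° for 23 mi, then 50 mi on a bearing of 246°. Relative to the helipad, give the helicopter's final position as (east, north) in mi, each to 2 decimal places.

Leg 1 (141°, 10 mi): east 10 sin 141° = 6.29, north 10 cos 141° = -7.77
Leg 2 (062°, 23 mi): east 23 sin 62° = 20.31, north 23 cos 62° = 10.80
Leg 3 (246°, 50 mi): east 50 sin 246° = -45.68, north 50 cos 246° = -20.34
Summing: -19.08 mi east, -17.31 mi north → (-19.08, -17.31).

(-19.08, -17.31)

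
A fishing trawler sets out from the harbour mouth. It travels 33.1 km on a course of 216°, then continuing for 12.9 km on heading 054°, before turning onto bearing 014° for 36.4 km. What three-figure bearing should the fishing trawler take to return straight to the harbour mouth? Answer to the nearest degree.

Leg 1 (216°, 33.1 km): east 33.1 sin 216° = -19.46, north 33.1 cos 216° = -26.78
Leg 2 (054°, 12.9 km): east 12.9 sin 54° = 10.44, north 12.9 cos 54° = 7.58
Leg 3 (014°, 36.4 km): east 36.4 sin 14° = 8.81, north 36.4 cos 14° = 35.32
Net displacement: -0.21 east, 16.12 north. Direction back to start is (0.21, -16.12): bearing = atan2(0.21, -16.12) mod 360° = 179.24° ≈ 179°.

179°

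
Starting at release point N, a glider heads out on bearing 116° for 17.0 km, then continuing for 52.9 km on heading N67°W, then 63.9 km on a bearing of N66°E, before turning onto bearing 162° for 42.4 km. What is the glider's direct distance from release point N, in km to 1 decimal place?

38.1 km

Leg 1 (116°, 17.0 km): east 17.0 sin 116° = 15.28, north 17.0 cos 116° = -7.45
Leg 2 (N67°W, 52.9 km): east 52.9 sin 293° = -48.69, north 52.9 cos 293° = 20.67
Leg 3 (N66°E, 63.9 km): east 63.9 sin 66° = 58.38, north 63.9 cos 66° = 25.99
Leg 4 (162°, 42.4 km): east 42.4 sin 162° = 13.10, north 42.4 cos 162° = -40.32
Net: 38.06 east, -1.12 north. Distance = √((38.06)² + (-1.12)²) = 38.079 km.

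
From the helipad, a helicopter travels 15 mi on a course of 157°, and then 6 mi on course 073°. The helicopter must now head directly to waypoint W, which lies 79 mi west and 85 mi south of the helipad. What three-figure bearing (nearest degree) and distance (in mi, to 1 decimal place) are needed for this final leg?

Leg 1 (157°, 15 mi): east 15 sin 157° = 5.86, north 15 cos 157° = -13.81
Leg 2 (073°, 6 mi): east 6 sin 73° = 5.74, north 6 cos 73° = 1.75
Current position: (11.60, -12.05). Target: (-79, -85). Remaining: Δeast = -90.60, Δnorth = -72.95.
Bearing = atan2(-90.60, -72.95) mod 360° = 231.16°; distance = √((-90.60)² + (-72.95)²) = 116.316 mi.

231°, 116.3 mi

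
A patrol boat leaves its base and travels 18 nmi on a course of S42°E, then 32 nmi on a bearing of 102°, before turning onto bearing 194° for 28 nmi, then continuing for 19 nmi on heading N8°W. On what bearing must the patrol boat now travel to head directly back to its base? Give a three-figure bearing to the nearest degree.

310°

Leg 1 (S42°E, 18 nmi): east 18 sin 138° = 12.04, north 18 cos 138° = -13.38
Leg 2 (102°, 32 nmi): east 32 sin 102° = 31.30, north 32 cos 102° = -6.65
Leg 3 (194°, 28 nmi): east 28 sin 194° = -6.77, north 28 cos 194° = -27.17
Leg 4 (N8°W, 19 nmi): east 19 sin 352° = -2.64, north 19 cos 352° = 18.82
Net displacement: 33.93 east, -28.38 north. Direction back to start is (-33.93, 28.38): bearing = atan2(-33.93, 28.38) mod 360° = 309.92° ≈ 310°.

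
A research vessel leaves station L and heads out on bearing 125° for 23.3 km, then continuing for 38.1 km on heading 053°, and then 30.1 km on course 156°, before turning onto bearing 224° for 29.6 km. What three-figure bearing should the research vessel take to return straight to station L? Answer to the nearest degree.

314°

Leg 1 (125°, 23.3 km): east 23.3 sin 125° = 19.09, north 23.3 cos 125° = -13.36
Leg 2 (053°, 38.1 km): east 38.1 sin 53° = 30.43, north 38.1 cos 53° = 22.93
Leg 3 (156°, 30.1 km): east 30.1 sin 156° = 12.24, north 30.1 cos 156° = -27.50
Leg 4 (224°, 29.6 km): east 29.6 sin 224° = -20.56, north 29.6 cos 224° = -21.29
Net displacement: 41.20 east, -39.23 north. Direction back to start is (-41.20, 39.23): bearing = atan2(-41.20, 39.23) mod 360° = 313.60° ≈ 314°.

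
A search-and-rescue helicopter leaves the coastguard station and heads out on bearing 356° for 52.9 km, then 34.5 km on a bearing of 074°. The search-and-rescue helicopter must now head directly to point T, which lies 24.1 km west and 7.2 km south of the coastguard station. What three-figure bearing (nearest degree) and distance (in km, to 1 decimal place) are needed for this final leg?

Leg 1 (356°, 52.9 km): east 52.9 sin 356° = -3.69, north 52.9 cos 356° = 52.77
Leg 2 (074°, 34.5 km): east 34.5 sin 74° = 33.16, north 34.5 cos 74° = 9.51
Current position: (29.47, 62.28). Target: (-24.1, -7.2). Remaining: Δeast = -53.57, Δnorth = -69.48.
Bearing = atan2(-53.57, -69.48) mod 360° = 217.63°; distance = √((-53.57)² + (-69.48)²) = 87.736 km.

218°, 87.7 km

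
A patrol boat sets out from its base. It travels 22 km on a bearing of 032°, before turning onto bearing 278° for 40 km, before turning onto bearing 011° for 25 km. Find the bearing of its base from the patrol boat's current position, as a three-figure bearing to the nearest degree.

155°

Leg 1 (032°, 22 km): east 22 sin 32° = 11.66, north 22 cos 32° = 18.66
Leg 2 (278°, 40 km): east 40 sin 278° = -39.61, north 40 cos 278° = 5.57
Leg 3 (011°, 25 km): east 25 sin 11° = 4.77, north 25 cos 11° = 24.54
Net displacement: -23.18 east, 48.76 north. Direction back to start is (23.18, -48.76): bearing = atan2(23.18, -48.76) mod 360° = 154.57° ≈ 155°.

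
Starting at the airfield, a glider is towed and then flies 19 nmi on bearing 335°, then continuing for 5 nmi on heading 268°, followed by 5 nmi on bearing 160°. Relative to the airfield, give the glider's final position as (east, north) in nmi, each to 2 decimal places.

Leg 1 (335°, 19 nmi): east 19 sin 335° = -8.03, north 19 cos 335° = 17.22
Leg 2 (268°, 5 nmi): east 5 sin 268° = -5.00, north 5 cos 268° = -0.17
Leg 3 (160°, 5 nmi): east 5 sin 160° = 1.71, north 5 cos 160° = -4.70
Summing: -11.32 nmi east, 12.35 nmi north → (-11.32, 12.35).

(-11.32, 12.35)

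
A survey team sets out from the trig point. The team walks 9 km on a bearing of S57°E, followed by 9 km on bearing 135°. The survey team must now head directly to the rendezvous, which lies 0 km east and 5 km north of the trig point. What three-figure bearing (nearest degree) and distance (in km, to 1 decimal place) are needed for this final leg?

319°, 21.4 km

Leg 1 (S57°E, 9 km): east 9 sin 123° = 7.55, north 9 cos 123° = -4.90
Leg 2 (135°, 9 km): east 9 sin 135° = 6.36, north 9 cos 135° = -6.36
Current position: (13.91, -11.27). Target: (0, 5). Remaining: Δeast = -13.91, Δnorth = 16.27.
Bearing = atan2(-13.91, 16.27) mod 360° = 319.46°; distance = √((-13.91)² + (16.27)²) = 21.404 km.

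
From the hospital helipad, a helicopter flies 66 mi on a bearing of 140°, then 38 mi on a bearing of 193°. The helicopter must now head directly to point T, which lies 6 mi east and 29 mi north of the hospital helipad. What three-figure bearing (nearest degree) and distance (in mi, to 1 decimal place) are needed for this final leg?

Leg 1 (140°, 66 mi): east 66 sin 140° = 42.42, north 66 cos 140° = -50.56
Leg 2 (193°, 38 mi): east 38 sin 193° = -8.55, north 38 cos 193° = -37.03
Current position: (33.88, -87.58). Target: (6, 29). Remaining: Δeast = -27.88, Δnorth = 116.58.
Bearing = atan2(-27.88, 116.58) mod 360° = 346.55°; distance = √((-27.88)² + (116.58)²) = 119.871 mi.

347°, 119.9 mi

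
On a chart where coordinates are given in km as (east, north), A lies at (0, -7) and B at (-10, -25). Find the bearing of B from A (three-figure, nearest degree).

Δeast = -10 − 0 = -10.00; Δnorth = -25 − -7 = -18.00.
Bearing = atan2(Δeast, Δnorth) mod 360° = 209.05° ≈ 209°.

209°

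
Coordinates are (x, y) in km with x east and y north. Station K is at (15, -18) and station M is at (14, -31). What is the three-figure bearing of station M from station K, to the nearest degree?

Δeast = 14 − 15 = -1.00; Δnorth = -31 − -18 = -13.00.
Bearing = atan2(Δeast, Δnorth) mod 360° = 184.40° ≈ 184°.

184°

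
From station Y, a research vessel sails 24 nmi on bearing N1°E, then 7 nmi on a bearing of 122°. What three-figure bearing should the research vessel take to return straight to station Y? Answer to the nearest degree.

197°

Leg 1 (N1°E, 24 nmi): east 24 sin 1° = 0.42, north 24 cos 1° = 24.00
Leg 2 (122°, 7 nmi): east 7 sin 122° = 5.94, north 7 cos 122° = -3.71
Net displacement: 6.36 east, 20.29 north. Direction back to start is (-6.36, -20.29): bearing = atan2(-6.36, -20.29) mod 360° = 197.39° ≈ 197°.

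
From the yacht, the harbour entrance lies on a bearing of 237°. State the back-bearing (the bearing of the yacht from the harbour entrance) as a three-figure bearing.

Back-bearing = 237° − 180° = 057°.

057°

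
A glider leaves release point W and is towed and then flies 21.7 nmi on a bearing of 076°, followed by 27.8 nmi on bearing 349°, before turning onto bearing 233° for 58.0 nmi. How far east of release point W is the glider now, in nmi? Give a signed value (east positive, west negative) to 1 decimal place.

Leg 1 (076°, 21.7 nmi): east 21.7 sin 76° = 21.06, north 21.7 cos 76° = 5.25
Leg 2 (349°, 27.8 nmi): east 27.8 sin 349° = -5.30, north 27.8 cos 349° = 27.29
Leg 3 (233°, 58.0 nmi): east 58.0 sin 233° = -46.32, north 58.0 cos 233° = -34.91
Net east component: -30.57 nmi.

-30.6 nmi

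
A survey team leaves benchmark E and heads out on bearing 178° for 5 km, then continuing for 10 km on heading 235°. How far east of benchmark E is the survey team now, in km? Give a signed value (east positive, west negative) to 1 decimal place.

Leg 1 (178°, 5 km): east 5 sin 178° = 0.17, north 5 cos 178° = -5.00
Leg 2 (235°, 10 km): east 10 sin 235° = -8.19, north 10 cos 235° = -5.74
Net east component: -8.02 km.

-8.0 km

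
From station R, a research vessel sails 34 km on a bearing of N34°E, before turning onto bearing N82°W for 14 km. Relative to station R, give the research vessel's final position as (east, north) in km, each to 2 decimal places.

(5.15, 30.14)

Leg 1 (N34°E, 34 km): east 34 sin 34° = 19.01, north 34 cos 34° = 28.19
Leg 2 (N82°W, 14 km): east 14 sin 278° = -13.86, north 14 cos 278° = 1.95
Summing: 5.15 km east, 30.14 km north → (5.15, 30.14).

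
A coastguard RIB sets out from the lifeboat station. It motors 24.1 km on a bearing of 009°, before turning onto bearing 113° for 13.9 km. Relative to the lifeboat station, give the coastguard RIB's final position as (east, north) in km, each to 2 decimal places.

(16.57, 18.37)

Leg 1 (009°, 24.1 km): east 24.1 sin 9° = 3.77, north 24.1 cos 9° = 23.80
Leg 2 (113°, 13.9 km): east 13.9 sin 113° = 12.80, north 13.9 cos 113° = -5.43
Summing: 16.57 km east, 18.37 km north → (16.57, 18.37).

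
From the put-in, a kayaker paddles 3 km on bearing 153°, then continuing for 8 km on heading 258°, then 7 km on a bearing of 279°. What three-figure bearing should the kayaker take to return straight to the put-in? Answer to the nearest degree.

076°

Leg 1 (153°, 3 km): east 3 sin 153° = 1.36, north 3 cos 153° = -2.67
Leg 2 (258°, 8 km): east 8 sin 258° = -7.83, north 8 cos 258° = -1.66
Leg 3 (279°, 7 km): east 7 sin 279° = -6.91, north 7 cos 279° = 1.10
Net displacement: -13.38 east, -3.24 north. Direction back to start is (13.38, 3.24): bearing = atan2(13.38, 3.24) mod 360° = 76.38° ≈ 076°.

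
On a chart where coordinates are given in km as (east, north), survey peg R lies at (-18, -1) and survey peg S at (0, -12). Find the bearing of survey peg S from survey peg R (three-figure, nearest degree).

Δeast = 0 − -18 = 18.00; Δnorth = -12 − -1 = -11.00.
Bearing = atan2(Δeast, Δnorth) mod 360° = 121.43° ≈ 121°.

121°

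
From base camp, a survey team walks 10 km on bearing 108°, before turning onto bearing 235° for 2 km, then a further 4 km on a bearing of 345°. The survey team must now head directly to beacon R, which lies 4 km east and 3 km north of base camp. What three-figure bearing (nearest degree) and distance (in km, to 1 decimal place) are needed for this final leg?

320°, 4.4 km

Leg 1 (108°, 10 km): east 10 sin 108° = 9.51, north 10 cos 108° = -3.09
Leg 2 (235°, 2 km): east 2 sin 235° = -1.64, north 2 cos 235° = -1.15
Leg 3 (345°, 4 km): east 4 sin 345° = -1.04, north 4 cos 345° = 3.86
Current position: (6.84, -0.37). Target: (4, 3). Remaining: Δeast = -2.84, Δnorth = 3.37.
Bearing = atan2(-2.84, 3.37) mod 360° = 319.94°; distance = √((-2.84)² + (3.37)²) = 4.408 km.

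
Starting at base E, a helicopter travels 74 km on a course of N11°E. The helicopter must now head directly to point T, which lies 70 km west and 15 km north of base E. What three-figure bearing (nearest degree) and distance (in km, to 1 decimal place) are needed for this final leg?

Leg 1 (N11°E, 74 km): east 74 sin 11° = 14.12, north 74 cos 11° = 72.64
Current position: (14.12, 72.64). Target: (-70, 15). Remaining: Δeast = -84.12, Δnorth = -57.64.
Bearing = atan2(-84.12, -57.64) mod 360° = 235.58°; distance = √((-84.12)² + (-57.64)²) = 101.973 km.

236°, 102.0 km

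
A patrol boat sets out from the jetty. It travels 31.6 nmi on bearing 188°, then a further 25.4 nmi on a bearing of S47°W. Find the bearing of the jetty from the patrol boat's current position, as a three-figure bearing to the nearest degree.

Leg 1 (188°, 31.6 nmi): east 31.6 sin 188° = -4.40, north 31.6 cos 188° = -31.29
Leg 2 (S47°W, 25.4 nmi): east 25.4 sin 227° = -18.58, north 25.4 cos 227° = -17.32
Net displacement: -22.97 east, -48.62 north. Direction back to start is (22.97, 48.62): bearing = atan2(22.97, 48.62) mod 360° = 25.29° ≈ 025°.

025°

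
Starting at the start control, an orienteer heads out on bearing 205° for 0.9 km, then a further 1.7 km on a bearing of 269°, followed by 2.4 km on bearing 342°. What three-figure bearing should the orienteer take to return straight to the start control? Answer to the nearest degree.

Leg 1 (205°, 0.9 km): east 0.9 sin 205° = -0.38, north 0.9 cos 205° = -0.82
Leg 2 (269°, 1.7 km): east 1.7 sin 269° = -1.70, north 1.7 cos 269° = -0.03
Leg 3 (342°, 2.4 km): east 2.4 sin 342° = -0.74, north 2.4 cos 342° = 2.28
Net displacement: -2.82 east, 1.44 north. Direction back to start is (2.82, -1.44): bearing = atan2(2.82, -1.44) mod 360° = 116.99° ≈ 117°.

117°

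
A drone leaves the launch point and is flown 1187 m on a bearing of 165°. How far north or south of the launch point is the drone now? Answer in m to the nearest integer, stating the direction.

Leg 1 (165°, 1187 m): east 1187 sin 165° = 307.22, north 1187 cos 165° = -1146.55
Net north component: -1146.55 m.

1147 m south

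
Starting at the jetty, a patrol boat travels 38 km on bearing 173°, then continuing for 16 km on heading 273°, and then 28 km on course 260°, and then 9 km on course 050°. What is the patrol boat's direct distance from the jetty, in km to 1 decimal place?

Leg 1 (173°, 38 km): east 38 sin 173° = 4.63, north 38 cos 173° = -37.72
Leg 2 (273°, 16 km): east 16 sin 273° = -15.98, north 16 cos 273° = 0.84
Leg 3 (260°, 28 km): east 28 sin 260° = -27.57, north 28 cos 260° = -4.86
Leg 4 (050°, 9 km): east 9 sin 50° = 6.89, north 9 cos 50° = 5.79
Net: -32.03 east, -35.96 north. Distance = √((-32.03)² + (-35.96)²) = 48.152 km.

48.2 km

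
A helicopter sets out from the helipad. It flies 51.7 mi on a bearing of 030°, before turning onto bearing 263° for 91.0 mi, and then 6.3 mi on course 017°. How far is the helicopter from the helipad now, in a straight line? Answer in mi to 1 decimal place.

74.2 mi

Leg 1 (030°, 51.7 mi): east 51.7 sin 30° = 25.85, north 51.7 cos 30° = 44.77
Leg 2 (263°, 91.0 mi): east 91.0 sin 263° = -90.32, north 91.0 cos 263° = -11.09
Leg 3 (017°, 6.3 mi): east 6.3 sin 17° = 1.84, north 6.3 cos 17° = 6.02
Net: -62.63 east, 39.71 north. Distance = √((-62.63)² + (39.71)²) = 74.157 mi.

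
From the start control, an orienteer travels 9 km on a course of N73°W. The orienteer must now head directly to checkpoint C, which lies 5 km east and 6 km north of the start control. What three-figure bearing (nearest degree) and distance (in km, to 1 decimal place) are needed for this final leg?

Leg 1 (N73°W, 9 km): east 9 sin 287° = -8.61, north 9 cos 287° = 2.63
Current position: (-8.61, 2.63). Target: (5, 6). Remaining: Δeast = 13.61, Δnorth = 3.37.
Bearing = atan2(13.61, 3.37) mod 360° = 76.09°; distance = √((13.61)² + (3.37)²) = 14.018 km.

076°, 14.0 km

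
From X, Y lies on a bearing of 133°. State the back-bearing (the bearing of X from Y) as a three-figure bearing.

313°

Back-bearing = 133° + 180° = 313°.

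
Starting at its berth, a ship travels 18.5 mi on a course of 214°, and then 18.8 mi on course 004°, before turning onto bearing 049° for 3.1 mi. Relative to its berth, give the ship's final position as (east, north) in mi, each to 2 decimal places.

(-6.69, 5.45)

Leg 1 (214°, 18.5 mi): east 18.5 sin 214° = -10.35, north 18.5 cos 214° = -15.34
Leg 2 (004°, 18.8 mi): east 18.8 sin 4° = 1.31, north 18.8 cos 4° = 18.75
Leg 3 (049°, 3.1 mi): east 3.1 sin 49° = 2.34, north 3.1 cos 49° = 2.03
Summing: -6.69 mi east, 5.45 mi north → (-6.69, 5.45).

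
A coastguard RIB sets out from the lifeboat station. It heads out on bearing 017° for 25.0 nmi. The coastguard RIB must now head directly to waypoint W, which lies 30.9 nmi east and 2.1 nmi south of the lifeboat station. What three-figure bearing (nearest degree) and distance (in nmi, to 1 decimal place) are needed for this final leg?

Leg 1 (017°, 25.0 nmi): east 25.0 sin 17° = 7.31, north 25.0 cos 17° = 23.91
Current position: (7.31, 23.91). Target: (30.9, -2.1). Remaining: Δeast = 23.59, Δnorth = -26.01.
Bearing = atan2(23.59, -26.01) mod 360° = 137.79°; distance = √((23.59)² + (-26.01)²) = 35.113 nmi.

138°, 35.1 nmi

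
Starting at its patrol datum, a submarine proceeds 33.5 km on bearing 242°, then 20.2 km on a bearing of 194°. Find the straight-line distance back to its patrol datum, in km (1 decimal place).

Leg 1 (242°, 33.5 km): east 33.5 sin 242° = -29.58, north 33.5 cos 242° = -15.73
Leg 2 (194°, 20.2 km): east 20.2 sin 194° = -4.89, north 20.2 cos 194° = -19.60
Net: -34.47 east, -35.33 north. Distance = √((-34.47)² + (-35.33)²) = 49.355 km.

49.4 km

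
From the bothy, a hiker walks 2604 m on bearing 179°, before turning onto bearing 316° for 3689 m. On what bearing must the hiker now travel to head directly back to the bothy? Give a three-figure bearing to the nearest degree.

Leg 1 (179°, 2604 m): east 2604 sin 179° = 45.45, north 2604 cos 179° = -2603.60
Leg 2 (316°, 3689 m): east 3689 sin 316° = -2562.59, north 3689 cos 316° = 2653.64
Net displacement: -2517.15 east, 50.04 north. Direction back to start is (2517.15, -50.04): bearing = atan2(2517.15, -50.04) mod 360° = 91.14° ≈ 091°.

091°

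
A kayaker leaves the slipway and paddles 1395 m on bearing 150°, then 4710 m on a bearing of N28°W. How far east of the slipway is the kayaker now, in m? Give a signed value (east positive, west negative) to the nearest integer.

-1514 m

Leg 1 (150°, 1395 m): east 1395 sin 150° = 697.50, north 1395 cos 150° = -1208.11
Leg 2 (N28°W, 4710 m): east 4710 sin 332° = -2211.21, north 4710 cos 332° = 4158.68
Net east component: -1513.71 m.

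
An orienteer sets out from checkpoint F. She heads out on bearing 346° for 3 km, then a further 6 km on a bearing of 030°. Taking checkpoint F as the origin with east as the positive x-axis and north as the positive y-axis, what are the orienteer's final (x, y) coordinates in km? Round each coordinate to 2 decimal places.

(2.27, 8.11)

Leg 1 (346°, 3 km): east 3 sin 346° = -0.73, north 3 cos 346° = 2.91
Leg 2 (030°, 6 km): east 6 sin 30° = 3.00, north 6 cos 30° = 5.20
Summing: 2.27 km east, 8.11 km north → (2.27, 8.11).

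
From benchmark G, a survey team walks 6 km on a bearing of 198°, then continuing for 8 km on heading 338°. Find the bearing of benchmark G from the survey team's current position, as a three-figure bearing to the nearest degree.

109°

Leg 1 (198°, 6 km): east 6 sin 198° = -1.85, north 6 cos 198° = -5.71
Leg 2 (338°, 8 km): east 8 sin 338° = -3.00, north 8 cos 338° = 7.42
Net displacement: -4.85 east, 1.71 north. Direction back to start is (4.85, -1.71): bearing = atan2(4.85, -1.71) mod 360° = 109.43° ≈ 109°.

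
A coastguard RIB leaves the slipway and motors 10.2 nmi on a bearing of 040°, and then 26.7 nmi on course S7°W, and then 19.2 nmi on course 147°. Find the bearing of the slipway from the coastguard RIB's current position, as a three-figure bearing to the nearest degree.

338°

Leg 1 (040°, 10.2 nmi): east 10.2 sin 40° = 6.56, north 10.2 cos 40° = 7.81
Leg 2 (S7°W, 26.7 nmi): east 26.7 sin 187° = -3.25, north 26.7 cos 187° = -26.50
Leg 3 (147°, 19.2 nmi): east 19.2 sin 147° = 10.46, north 19.2 cos 147° = -16.10
Net displacement: 13.76 east, -34.79 north. Direction back to start is (-13.76, 34.79): bearing = atan2(-13.76, 34.79) mod 360° = 338.42° ≈ 338°.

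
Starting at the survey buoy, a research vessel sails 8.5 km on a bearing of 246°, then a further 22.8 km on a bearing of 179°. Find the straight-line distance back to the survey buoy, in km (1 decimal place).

27.3 km

Leg 1 (246°, 8.5 km): east 8.5 sin 246° = -7.77, north 8.5 cos 246° = -3.46
Leg 2 (179°, 22.8 km): east 22.8 sin 179° = 0.40, north 22.8 cos 179° = -22.80
Net: -7.37 east, -26.25 north. Distance = √((-7.37)² + (-26.25)²) = 27.268 km.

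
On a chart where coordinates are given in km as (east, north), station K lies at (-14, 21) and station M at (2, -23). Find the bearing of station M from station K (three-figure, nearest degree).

160°

Δeast = 2 − -14 = 16.00; Δnorth = -23 − 21 = -44.00.
Bearing = atan2(Δeast, Δnorth) mod 360° = 160.02° ≈ 160°.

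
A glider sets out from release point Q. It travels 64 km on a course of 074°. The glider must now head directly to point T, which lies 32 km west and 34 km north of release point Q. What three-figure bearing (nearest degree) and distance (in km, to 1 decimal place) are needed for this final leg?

Leg 1 (074°, 64 km): east 64 sin 74° = 61.52, north 64 cos 74° = 17.64
Current position: (61.52, 17.64). Target: (-32, 34). Remaining: Δeast = -93.52, Δnorth = 16.36.
Bearing = atan2(-93.52, 16.36) mod 360° = 279.92°; distance = √((-93.52)² + (16.36)²) = 94.941 km.

280°, 94.9 km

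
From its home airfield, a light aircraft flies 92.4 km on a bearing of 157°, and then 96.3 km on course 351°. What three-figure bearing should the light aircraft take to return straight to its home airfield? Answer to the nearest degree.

244°

Leg 1 (157°, 92.4 km): east 92.4 sin 157° = 36.10, north 92.4 cos 157° = -85.05
Leg 2 (351°, 96.3 km): east 96.3 sin 351° = -15.06, north 96.3 cos 351° = 95.11
Net displacement: 21.04 east, 10.06 north. Direction back to start is (-21.04, -10.06): bearing = atan2(-21.04, -10.06) mod 360° = 244.45° ≈ 244°.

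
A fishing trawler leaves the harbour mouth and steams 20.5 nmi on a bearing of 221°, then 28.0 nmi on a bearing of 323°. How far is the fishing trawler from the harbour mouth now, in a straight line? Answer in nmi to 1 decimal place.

31.1 nmi

Leg 1 (221°, 20.5 nmi): east 20.5 sin 221° = -13.45, north 20.5 cos 221° = -15.47
Leg 2 (323°, 28.0 nmi): east 28.0 sin 323° = -16.85, north 28.0 cos 323° = 22.36
Net: -30.30 east, 6.89 north. Distance = √((-30.30)² + (6.89)²) = 31.074 nmi.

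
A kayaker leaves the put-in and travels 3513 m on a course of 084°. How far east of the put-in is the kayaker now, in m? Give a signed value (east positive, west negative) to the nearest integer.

Leg 1 (084°, 3513 m): east 3513 sin 84° = 3493.76, north 3513 cos 84° = 367.21
Net east component: 3493.76 m.

3494 m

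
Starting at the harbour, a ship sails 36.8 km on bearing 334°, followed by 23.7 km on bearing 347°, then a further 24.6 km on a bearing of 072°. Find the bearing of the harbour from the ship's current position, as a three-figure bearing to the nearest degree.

182°

Leg 1 (334°, 36.8 km): east 36.8 sin 334° = -16.13, north 36.8 cos 334° = 33.08
Leg 2 (347°, 23.7 km): east 23.7 sin 347° = -5.33, north 23.7 cos 347° = 23.09
Leg 3 (072°, 24.6 km): east 24.6 sin 72° = 23.40, north 24.6 cos 72° = 7.60
Net displacement: 1.93 east, 63.77 north. Direction back to start is (-1.93, -63.77): bearing = atan2(-1.93, -63.77) mod 360° = 181.74° ≈ 182°.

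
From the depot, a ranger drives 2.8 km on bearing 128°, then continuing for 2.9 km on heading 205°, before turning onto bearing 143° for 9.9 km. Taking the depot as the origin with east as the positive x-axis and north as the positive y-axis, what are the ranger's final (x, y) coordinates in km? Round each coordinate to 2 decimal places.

Leg 1 (128°, 2.8 km): east 2.8 sin 128° = 2.21, north 2.8 cos 128° = -1.72
Leg 2 (205°, 2.9 km): east 2.9 sin 205° = -1.23, north 2.9 cos 205° = -2.63
Leg 3 (143°, 9.9 km): east 9.9 sin 143° = 5.96, north 9.9 cos 143° = -7.91
Summing: 6.94 km east, -12.26 km north → (6.94, -12.26).

(6.94, -12.26)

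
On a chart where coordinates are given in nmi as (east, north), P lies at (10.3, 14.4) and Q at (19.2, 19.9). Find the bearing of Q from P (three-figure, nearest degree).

058°

Δeast = 19.2 − 10.3 = 8.90; Δnorth = 19.9 − 14.4 = 5.50.
Bearing = atan2(Δeast, Δnorth) mod 360° = 58.28° ≈ 058°.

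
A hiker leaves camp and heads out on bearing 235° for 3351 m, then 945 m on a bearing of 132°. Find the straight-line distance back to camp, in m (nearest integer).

Leg 1 (235°, 3351 m): east 3351 sin 235° = -2744.98, north 3351 cos 235° = -1922.05
Leg 2 (132°, 945 m): east 945 sin 132° = 702.27, north 945 cos 132° = -632.33
Net: -2042.71 east, -2554.38 north. Distance = √((-2042.71)² + (-2554.38)²) = 3270.707 m.

3271 m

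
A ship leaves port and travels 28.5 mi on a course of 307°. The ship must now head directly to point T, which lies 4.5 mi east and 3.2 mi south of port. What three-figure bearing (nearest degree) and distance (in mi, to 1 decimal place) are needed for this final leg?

127°, 34.0 mi

Leg 1 (307°, 28.5 mi): east 28.5 sin 307° = -22.76, north 28.5 cos 307° = 17.15
Current position: (-22.76, 17.15). Target: (4.5, -3.2). Remaining: Δeast = 27.26, Δnorth = -20.35.
Bearing = atan2(27.26, -20.35) mod 360° = 126.74°; distance = √((27.26)² + (-20.35)²) = 34.020 mi.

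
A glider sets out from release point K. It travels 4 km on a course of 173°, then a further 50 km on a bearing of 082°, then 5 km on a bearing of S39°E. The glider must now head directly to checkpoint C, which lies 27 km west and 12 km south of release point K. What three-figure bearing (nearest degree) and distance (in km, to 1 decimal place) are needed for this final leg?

Leg 1 (173°, 4 km): east 4 sin 173° = 0.49, north 4 cos 173° = -3.97
Leg 2 (082°, 50 km): east 50 sin 82° = 49.51, north 50 cos 82° = 6.96
Leg 3 (S39°E, 5 km): east 5 sin 141° = 3.15, north 5 cos 141° = -3.89
Current position: (53.15, -0.90). Target: (-27, -12). Remaining: Δeast = -80.15, Δnorth = -11.10.
Bearing = atan2(-80.15, -11.10) mod 360° = 262.11°; distance = √((-80.15)² + (-11.10)²) = 80.913 km.

262°, 80.9 km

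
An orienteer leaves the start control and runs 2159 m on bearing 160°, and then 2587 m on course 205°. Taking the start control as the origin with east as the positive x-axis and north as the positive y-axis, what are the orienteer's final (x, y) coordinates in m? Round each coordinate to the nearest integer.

(-355, -4373)

Leg 1 (160°, 2159 m): east 2159 sin 160° = 738.42, north 2159 cos 160° = -2028.80
Leg 2 (205°, 2587 m): east 2587 sin 205° = -1093.31, north 2587 cos 205° = -2344.62
Summing: -354.89 m east, -4373.41 m north → (-355, -4373).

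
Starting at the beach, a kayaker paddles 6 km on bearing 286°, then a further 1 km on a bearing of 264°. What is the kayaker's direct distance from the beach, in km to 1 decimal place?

6.9 km

Leg 1 (286°, 6 km): east 6 sin 286° = -5.77, north 6 cos 286° = 1.65
Leg 2 (264°, 1 km): east 1 sin 264° = -0.99, north 1 cos 264° = -0.10
Net: -6.76 east, 1.55 north. Distance = √((-6.76)² + (1.55)²) = 6.937 km.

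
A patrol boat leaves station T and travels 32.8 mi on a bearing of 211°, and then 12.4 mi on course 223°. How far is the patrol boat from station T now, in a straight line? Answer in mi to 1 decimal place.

Leg 1 (211°, 32.8 mi): east 32.8 sin 211° = -16.89, north 32.8 cos 211° = -28.12
Leg 2 (223°, 12.4 mi): east 12.4 sin 223° = -8.46, north 12.4 cos 223° = -9.07
Net: -25.35 east, -37.18 north. Distance = √((-25.35)² + (-37.18)²) = 45.003 mi.

45.0 mi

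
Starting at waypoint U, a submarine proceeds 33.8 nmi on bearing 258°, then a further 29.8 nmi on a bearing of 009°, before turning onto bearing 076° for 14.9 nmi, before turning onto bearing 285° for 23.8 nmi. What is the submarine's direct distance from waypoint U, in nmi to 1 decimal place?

Leg 1 (258°, 33.8 nmi): east 33.8 sin 258° = -33.06, north 33.8 cos 258° = -7.03
Leg 2 (009°, 29.8 nmi): east 29.8 sin 9° = 4.66, north 29.8 cos 9° = 29.43
Leg 3 (076°, 14.9 nmi): east 14.9 sin 76° = 14.46, north 14.9 cos 76° = 3.60
Leg 4 (285°, 23.8 nmi): east 23.8 sin 285° = -22.99, north 23.8 cos 285° = 6.16
Net: -36.93 east, 32.17 north. Distance = √((-36.93)² + (32.17)²) = 48.978 nmi.

49.0 nmi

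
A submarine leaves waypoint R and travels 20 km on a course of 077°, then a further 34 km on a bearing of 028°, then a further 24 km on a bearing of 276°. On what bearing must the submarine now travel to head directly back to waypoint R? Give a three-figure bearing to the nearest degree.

Leg 1 (077°, 20 km): east 20 sin 77° = 19.49, north 20 cos 77° = 4.50
Leg 2 (028°, 34 km): east 34 sin 28° = 15.96, north 34 cos 28° = 30.02
Leg 3 (276°, 24 km): east 24 sin 276° = -23.87, north 24 cos 276° = 2.51
Net displacement: 11.58 east, 37.03 north. Direction back to start is (-11.58, -37.03): bearing = atan2(-11.58, -37.03) mod 360° = 197.37° ≈ 197°.

197°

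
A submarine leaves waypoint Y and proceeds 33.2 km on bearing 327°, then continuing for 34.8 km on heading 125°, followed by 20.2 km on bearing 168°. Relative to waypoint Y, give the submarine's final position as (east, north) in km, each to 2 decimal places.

Leg 1 (327°, 33.2 km): east 33.2 sin 327° = -18.08, north 33.2 cos 327° = 27.84
Leg 2 (125°, 34.8 km): east 34.8 sin 125° = 28.51, north 34.8 cos 125° = -19.96
Leg 3 (168°, 20.2 km): east 20.2 sin 168° = 4.20, north 20.2 cos 168° = -19.76
Summing: 14.62 km east, -11.88 km north → (14.62, -11.88).

(14.62, -11.88)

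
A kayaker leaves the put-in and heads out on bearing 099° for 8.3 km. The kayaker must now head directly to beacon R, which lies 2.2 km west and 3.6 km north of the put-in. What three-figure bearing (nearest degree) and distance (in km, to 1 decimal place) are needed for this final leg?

Leg 1 (099°, 8.3 km): east 8.3 sin 99° = 8.20, north 8.3 cos 99° = -1.30
Current position: (8.20, -1.30). Target: (-2.2, 3.6). Remaining: Δeast = -10.40, Δnorth = 4.90.
Bearing = atan2(-10.40, 4.90) mod 360° = 295.23°; distance = √((-10.40)² + (4.90)²) = 11.494 km.

295°, 11.5 km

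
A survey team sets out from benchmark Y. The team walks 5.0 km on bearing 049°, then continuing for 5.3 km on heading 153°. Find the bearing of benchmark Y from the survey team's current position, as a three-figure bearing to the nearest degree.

283°

Leg 1 (049°, 5.0 km): east 5.0 sin 49° = 3.77, north 5.0 cos 49° = 3.28
Leg 2 (153°, 5.3 km): east 5.3 sin 153° = 2.41, north 5.3 cos 153° = -4.72
Net displacement: 6.18 east, -1.44 north. Direction back to start is (-6.18, 1.44): bearing = atan2(-6.18, 1.44) mod 360° = 283.13° ≈ 283°.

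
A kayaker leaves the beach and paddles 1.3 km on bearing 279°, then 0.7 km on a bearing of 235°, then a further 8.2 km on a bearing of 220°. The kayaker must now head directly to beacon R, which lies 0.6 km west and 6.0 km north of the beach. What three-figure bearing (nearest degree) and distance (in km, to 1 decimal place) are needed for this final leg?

028°, 14.1 km

Leg 1 (279°, 1.3 km): east 1.3 sin 279° = -1.28, north 1.3 cos 279° = 0.20
Leg 2 (235°, 0.7 km): east 0.7 sin 235° = -0.57, north 0.7 cos 235° = -0.40
Leg 3 (220°, 8.2 km): east 8.2 sin 220° = -5.27, north 8.2 cos 220° = -6.28
Current position: (-7.13, -6.48). Target: (-0.6, 6.0). Remaining: Δeast = 6.53, Δnorth = 12.48.
Bearing = atan2(6.53, 12.48) mod 360° = 27.61°; distance = √((6.53)² + (12.48)²) = 14.084 km.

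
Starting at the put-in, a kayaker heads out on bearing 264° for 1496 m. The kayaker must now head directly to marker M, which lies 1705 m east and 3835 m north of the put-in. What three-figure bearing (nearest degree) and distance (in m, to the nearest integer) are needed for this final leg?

Leg 1 (264°, 1496 m): east 1496 sin 264° = -1487.80, north 1496 cos 264° = -156.37
Current position: (-1487.80, -156.37). Target: (1705, 3835). Remaining: Δeast = 3192.80, Δnorth = 3991.37.
Bearing = atan2(3192.80, 3991.37) mod 360° = 38.66°; distance = √((3192.80)² + (3991.37)²) = 5111.269 m.

039°, 5111 m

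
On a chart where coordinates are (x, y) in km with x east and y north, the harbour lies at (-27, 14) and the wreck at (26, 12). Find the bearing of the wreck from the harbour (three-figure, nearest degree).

092°

Δeast = 26 − -27 = 53.00; Δnorth = 12 − 14 = -2.00.
Bearing = atan2(Δeast, Δnorth) mod 360° = 92.16° ≈ 092°.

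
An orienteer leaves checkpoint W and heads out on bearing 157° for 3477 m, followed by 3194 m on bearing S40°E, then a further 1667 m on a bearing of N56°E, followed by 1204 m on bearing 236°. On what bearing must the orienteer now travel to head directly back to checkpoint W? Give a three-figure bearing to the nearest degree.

Leg 1 (157°, 3477 m): east 3477 sin 157° = 1358.57, north 3477 cos 157° = -3200.60
Leg 2 (S40°E, 3194 m): east 3194 sin 140° = 2053.06, north 3194 cos 140° = -2446.75
Leg 3 (N56°E, 1667 m): east 1667 sin 56° = 1382.01, north 1667 cos 56° = 932.17
Leg 4 (236°, 1204 m): east 1204 sin 236° = -998.16, north 1204 cos 236° = -673.27
Net displacement: 3795.48 east, -5388.44 north. Direction back to start is (-3795.48, 5388.44): bearing = atan2(-3795.48, 5388.44) mod 360° = 324.84° ≈ 325°.

325°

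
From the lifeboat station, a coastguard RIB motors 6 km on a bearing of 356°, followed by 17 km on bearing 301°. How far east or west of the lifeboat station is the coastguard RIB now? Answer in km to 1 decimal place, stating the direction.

15.0 km west

Leg 1 (356°, 6 km): east 6 sin 356° = -0.42, north 6 cos 356° = 5.99
Leg 2 (301°, 17 km): east 17 sin 301° = -14.57, north 17 cos 301° = 8.76
Net east component: -14.99 km.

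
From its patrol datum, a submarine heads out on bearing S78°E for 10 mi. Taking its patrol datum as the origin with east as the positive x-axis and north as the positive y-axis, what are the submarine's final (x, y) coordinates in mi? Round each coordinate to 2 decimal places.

(9.78, -2.08)

Leg 1 (S78°E, 10 mi): east 10 sin 102° = 9.78, north 10 cos 102° = -2.08
Summing: 9.78 mi east, -2.08 mi north → (9.78, -2.08).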